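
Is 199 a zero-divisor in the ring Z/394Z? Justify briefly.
gcd(199, 394) = 1, so 199 is a unit in Z/394Z (it has a multiplicative inverse). A unit cannot be a zero-divisor: if 199·b ≡ 0 then multiplying both sides by 199^(−1) gives b ≡ 0. So 199 is not a zero-divisor.

Final answer: NO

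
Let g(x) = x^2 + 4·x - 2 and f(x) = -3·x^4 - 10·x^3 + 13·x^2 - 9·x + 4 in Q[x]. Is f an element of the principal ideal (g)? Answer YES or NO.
NO

In Q[x] the ideal (g) consists of all multiples of g, so f ∈ (g) iff g | f, i.e. iff the remainder of f on division by g is 0. Divide f by g (g is monic, so eliminate the leading term of the running remainder at each step):
  leading term -3·x^4: subtract (-3·x^2)·g(x) = -3·x^4 - 12·x^3 + 6·x^2, leaving 2·x^3 + 7·x^2 - 9·x + 4
  leading term 2·x^3: subtract (2·x)·g(x) = 2·x^3 + 8·x^2 - 4·x, leaving -x^2 - 5·x + 4
  leading term -x^2: subtract (-1)·g(x) = -x^2 - 4·x + 2, leaving 2 - x
The remainder r(x) = 2 - x ≠ 0 (and deg r < deg g), so g ∤ f, i.e. f ∉ (g).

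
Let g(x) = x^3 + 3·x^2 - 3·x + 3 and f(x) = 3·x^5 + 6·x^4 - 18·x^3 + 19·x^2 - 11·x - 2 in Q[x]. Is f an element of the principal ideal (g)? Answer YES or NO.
NO

In Q[x] the ideal (g) consists of all multiples of g, so f ∈ (g) iff g | f, i.e. iff the remainder of f on division by g is 0. Divide f by g (g is monic, so eliminate the leading term of the running remainder at each step):
  leading term 3·x^5: subtract (3·x^2)·g(x) = 3·x^5 + 9·x^4 - 9·x^3 + 9·x^2, leaving -3·x^4 - 9·x^3 + 10·x^2 - 11·x - 2
  leading term -3·x^4: subtract (-3·x)·g(x) = -3·x^4 - 9·x^3 + 9·x^2 - 9·x, leaving x^2 - 2·x - 2
The remainder r(x) = x^2 - 2·x - 2 ≠ 0 (and deg r < deg g), so g ∤ f, i.e. f ∉ (g).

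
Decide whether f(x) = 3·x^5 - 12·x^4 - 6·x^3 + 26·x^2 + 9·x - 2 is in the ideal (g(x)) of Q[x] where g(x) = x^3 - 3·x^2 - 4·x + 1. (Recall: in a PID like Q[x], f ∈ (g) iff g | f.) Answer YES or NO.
NO

In Q[x] the ideal (g) consists of all multiples of g, so f ∈ (g) iff g | f, i.e. iff the remainder of f on division by g is 0. Divide f by g (g is monic, so eliminate the leading term of the running remainder at each step):
  leading term 3·x^5: subtract (3·x^2)·g(x) = 3·x^5 - 9·x^4 - 12·x^3 + 3·x^2, leaving -3·x^4 + 6·x^3 + 23·x^2 + 9·x - 2
  leading term -3·x^4: subtract (-3·x)·g(x) = -3·x^4 + 9·x^3 + 12·x^2 - 3·x, leaving -3·x^3 + 11·x^2 + 12·x - 2
  leading term -3·x^3: subtract (-3)·g(x) = -3·x^3 + 9·x^2 + 12·x - 3, leaving 2·x^2 + 1
The remainder r(x) = 2·x^2 + 1 ≠ 0 (and deg r < deg g), so g ∤ f, i.e. f ∉ (g).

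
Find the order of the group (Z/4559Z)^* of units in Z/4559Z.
(Z/4559Z)^* consists of the classes a with gcd(a, 4559) = 1, so its order is φ(4559). φ is multiplicative, with φ(p^e) = p^e − p^(e−1). Factorise 4559 = 47 · 97. Then
  φ(4559) = (47 − 1) · (97 − 1) = 46 · 96 = 4416.
Thus |(Z/4559Z)^*| = 4416.

Final answer: |(Z/4559Z)^*| = 4416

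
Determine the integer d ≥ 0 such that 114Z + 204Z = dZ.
In the PID Z, (a, b) is generated by gcd(a, b). Compute gcd(204, 114) with the extended Euclidean algorithm, tracking rows (r, s, t) with s·204 + t·114 = r:
  row A: (204, 1, 0)   [1·204 + 0·114 = 204]
  row B: (114, 0, 1)   [0·204 + 1·114 = 114]
  204 = 1·114 + 90   → row C = row A − 1·row B = (90, 1, −1)   [check: 1·204 − 1·114 = 90]
  114 = 1·90 + 24   → row D = row B − 1·row C = (24, −1, 2)   [check: −1·204 + 2·114 = 24]
  90 = 3·24 + 18   → row E = row C − 3·row D = (18, 4, −7)   [check: 4·204 − 7·114 = 18]
  24 = 1·18 + 6   → row F = row D − 1·row E = (6, −5, 9)   [check: −5·204 + 9·114 = 6]
  18 = 3·6 + 0   → remainder 0, stop. gcd = 6 (last nonzero row F).
So gcd(114, 204) = 6, with Bézout identity −5·204 + 9·114 = 6. Containment (⊇): the Bézout identity exhibits 6 as an element of (114, 204), giving (6) ⊆ (114, 204). Containment (⊆): since 6 | 114 and 6 | 204 (114 = 6·19, 204 = 6·34), every Z-linear combination of 114 and 204 is divisible by 6, so (114, 204) ⊆ (6). Therefore (114, 204) = (6), d = 6.

Final answer: (114, 204) = (6); d = 6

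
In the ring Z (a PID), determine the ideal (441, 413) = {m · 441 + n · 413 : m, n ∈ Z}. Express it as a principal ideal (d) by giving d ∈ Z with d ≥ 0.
In the PID Z, (a, b) is generated by gcd(a, b). Compute gcd(441, 413) with the extended Euclidean algorithm, tracking rows (r, s, t) with s·441 + t·413 = r:
  row A: (441, 1, 0)   [1·441 + 0·413 = 441]
  row B: (413, 0, 1)   [0·441 + 1·413 = 413]
  441 = 1·413 + 28   → row C = row A − 1·row B = (28, 1, −1)   [check: 1·441 − 1·413 = 28]
  413 = 14·28 + 21   → row D = row B − 14·row C = (21, −14, 15)   [check: −14·441 + 15·413 = 21]
  28 = 1·21 + 7   → row E = row C − 1·row D = (7, 15, −16)   [check: 15·441 − 16·413 = 7]
  21 = 3·7 + 0   → remainder 0, stop. gcd = 7 (last nonzero row E).
So gcd(441, 413) = 7, with Bézout identity 15·441 − 16·413 = 7. Containment (⊇): the Bézout identity exhibits 7 as an element of (441, 413), giving (7) ⊆ (441, 413). Containment (⊆): since 7 | 441 and 7 | 413 (441 = 7·63, 413 = 7·59), every Z-linear combination of 441 and 413 is divisible by 7, so (441, 413) ⊆ (7). Therefore (441, 413) = (7), d = 7.

Final answer: (441, 413) = (7); d = 7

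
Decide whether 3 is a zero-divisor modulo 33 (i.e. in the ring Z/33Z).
YES

gcd(3, 33) = 3 > 1, so 3 is not a unit in Z/33Z. In Z/nZ every nonzero non-unit is a zero-divisor: explicitly, take b = 33/gcd = 11 ≠ 0 (mod 33); then 3·11 = 33 = 1·33, i.e. 3·11 ≡ 0 (mod 33). So 3 is a zero-divisor.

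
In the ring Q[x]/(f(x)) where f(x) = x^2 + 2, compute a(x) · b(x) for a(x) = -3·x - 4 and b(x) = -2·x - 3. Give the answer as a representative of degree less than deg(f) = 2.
a · b ≡ 17·x (mod f(x))

First multiply in Q[x] without reducing: a · b = 6·x^2 + 17·x + 12. Now divide by f(x) = x^2 + 2, eliminating the leading term at each step:
  leading term 6·x^2: subtract (6)·f(x) = 6·x^2 + 12, leaving 17·x
The degree is now < 2, so this is the remainder. Hence a · b ≡ 17·x in Q[x]/(f).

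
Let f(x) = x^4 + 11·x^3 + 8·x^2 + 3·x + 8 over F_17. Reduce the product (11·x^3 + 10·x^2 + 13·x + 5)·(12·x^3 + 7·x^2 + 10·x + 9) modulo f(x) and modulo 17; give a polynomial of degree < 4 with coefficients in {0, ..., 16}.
a · b ≡ 2·x^3 + 12·x^2 + 5·x (mod f(x))

Multiply as integer polynomials: a · b = 132·x^6 + 197·x^5 + 336·x^4 + 350·x^3 + 255·x^2 + 167·x + 45. Reducing coefficients mod 17: a · b ≡ 13·x^6 + 10·x^5 + 13·x^4 + 10·x^3 + 14·x + 11. Now divide by f(x) = x^4 + 11·x^3 + 8·x^2 + 3·x + 8 in F_17[x], eliminating the leading term at each step:
  leading term 13·x^6: subtract (13·x^2)·f(x) = 13·x^6 + 7·x^5 + 2·x^4 + 5·x^3 + 2·x^2, leaving 3·x^5 + 11·x^4 + 5·x^3 + 15·x^2 + 14·x + 11 (coefficients mod 17)
  leading term 3·x^5: subtract (3·x)·f(x) = 3·x^5 + 16·x^4 + 7·x^3 + 9·x^2 + 7·x, leaving 12·x^4 + 15·x^3 + 6·x^2 + 7·x + 11 (coefficients mod 17)
  leading term 12·x^4: subtract (12)·f(x) = 12·x^4 + 13·x^3 + 11·x^2 + 2·x + 11, leaving 2·x^3 + 12·x^2 + 5·x (coefficients mod 17)
The degree is now < 4, so this is the remainder. Hence a · b ≡ 2·x^3 + 12·x^2 + 5·x in F_17[x]/(f).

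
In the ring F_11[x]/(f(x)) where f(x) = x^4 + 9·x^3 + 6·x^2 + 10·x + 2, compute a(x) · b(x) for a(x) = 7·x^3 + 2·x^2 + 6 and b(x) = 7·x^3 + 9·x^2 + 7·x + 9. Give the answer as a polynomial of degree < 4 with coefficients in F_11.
a · b ≡ 2·x^3 + 5·x^2 + 2·x + 6 (mod f(x))

Multiply as integer polynomials: a · b = 49·x^6 + 77·x^5 + 67·x^4 + 119·x^3 + 72·x^2 + 42·x + 54. Reducing coefficients mod 11: a · b ≡ 5·x^6 + x^4 + 9·x^3 + 6·x^2 + 9·x + 10. Now divide by f(x) = x^4 + 9·x^3 + 6·x^2 + 10·x + 2 in F_11[x], eliminating the leading term at each step:
  leading term 5·x^6: subtract (5·x^2)·f(x) = 5·x^6 + x^5 + 8·x^4 + 6·x^3 + 10·x^2, leaving 10·x^5 + 4·x^4 + 3·x^3 + 7·x^2 + 9·x + 10 (coefficients mod 11)
  leading term 10·x^5: subtract (10·x)·f(x) = 10·x^5 + 2·x^4 + 5·x^3 + x^2 + 9·x, leaving 2·x^4 + 9·x^3 + 6·x^2 + 10 (coefficients mod 11)
  leading term 2·x^4: subtract (2)·f(x) = 2·x^4 + 7·x^3 + x^2 + 9·x + 4, leaving 2·x^3 + 5·x^2 + 2·x + 6 (coefficients mod 11)
The degree is now < 4, so this is the remainder. Hence a · b ≡ 2·x^3 + 5·x^2 + 2·x + 6 in F_11[x]/(f).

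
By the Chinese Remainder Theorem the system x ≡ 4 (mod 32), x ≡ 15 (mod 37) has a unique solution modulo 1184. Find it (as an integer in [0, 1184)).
The moduli 32, 37 are pairwise coprime, so by the CRT there is a unique solution mod 32·37 = 1184.
Solve by successive substitution. Start with x ≡ 4 (mod 32).
  Combine with x ≡ 15 (mod 37): write x = 4 + 32·t and require 4 + 32·t ≡ 15 (mod 37), i.e. 32·t ≡ 15 − 4 ≡ 11 (mod 37). Since 32^(−1) ≡ 22 (mod 37), t ≡ 22·11 ≡ 20 (mod 37). So x ≡ 4 + 32·20 = 644 (mod 1184).
Unique solution in [0, 1184): x = 644.

Final answer: x ≡ 644 (mod 1184); the representative in [0, 1184) is 644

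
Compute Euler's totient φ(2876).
φ(2876) = 1436

φ is multiplicative, with φ(p^e) = p^e − p^(e−1). Factorise 2876 = 2^2 · 719. Then
  φ(2876) = (2^2 − 2^1) · (719 − 1) = 2 · 718 = 1436.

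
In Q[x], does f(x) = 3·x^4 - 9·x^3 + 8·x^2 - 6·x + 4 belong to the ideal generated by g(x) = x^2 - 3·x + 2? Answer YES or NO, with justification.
YES

In Q[x] the ideal (g) consists of all multiples of g, so f ∈ (g) iff g | f, i.e. iff the remainder of f on division by g is 0. Divide f by g (g is monic, so eliminate the leading term of the running remainder at each step):
  leading term 3·x^4: subtract (3·x^2)·g(x) = 3·x^4 - 9·x^3 + 6·x^2, leaving 2·x^2 - 6·x + 4
  leading term 2·x^2: subtract (2)·g(x) = 2·x^2 - 6·x + 4, leaving 0
The remainder is 0, so f(x) = g(x) · h(x) with h(x) = 3·x^2 + 2. Hence g | f, i.e. f ∈ (g).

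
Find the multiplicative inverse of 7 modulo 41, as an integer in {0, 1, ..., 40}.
Apply the extended Euclidean algorithm to (41, 7), tracking rows (r, s, t) with s·41 + t·7 = r. Each division r_prev = q·r_cur + r_new produces the new row as (previous row) − q·(current row):
  row A: (41, 1, 0)   [1·41 + 0·7 = 41]
  row B: (7, 0, 1)   [0·41 + 1·7 = 7]
  41 = 5·7 + 6   → row C = row A − 5·row B = (6, 1, −5)   [check: 1·41 − 5·7 = 6]
  7 = 1·6 + 1   → row D = row B − 1·row C = (1, −1, 6)   [check: −1·41 + 6·7 = 1]
  6 = 6·1 + 0   → remainder 0, stop. gcd = 1 (last nonzero row D).
The gcd is 1, so 7 is invertible mod 41. The last nonzero row gives −1·41 + 6·7 = 1, so t = 6. So 7^(−1) ≡ 6 (mod 41). Verify: 7 · 6 = 42 ≡ 1 (mod 41). ✓

Final answer: 7^(−1) ≡ 6 (mod 41)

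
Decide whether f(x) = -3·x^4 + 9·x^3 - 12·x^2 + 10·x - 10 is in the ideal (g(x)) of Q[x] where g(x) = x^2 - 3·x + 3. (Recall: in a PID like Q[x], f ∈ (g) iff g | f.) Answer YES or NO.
In Q[x] the ideal (g) consists of all multiples of g, so f ∈ (g) iff g | f, i.e. iff the remainder of f on division by g is 0. Divide f by g (g is monic, so eliminate the leading term of the running remainder at each step):
  leading term -3·x^4: subtract (-3·x^2)·g(x) = -3·x^4 + 9·x^3 - 9·x^2, leaving -3·x^2 + 10·x - 10
  leading term -3·x^2: subtract (-3)·g(x) = -3·x^2 + 9·x - 9, leaving x - 1
The remainder r(x) = x - 1 ≠ 0 (and deg r < deg g), so g ∤ f, i.e. f ∉ (g).

Final answer: NO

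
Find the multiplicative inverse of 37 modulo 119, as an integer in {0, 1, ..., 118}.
37^(−1) ≡ 74 (mod 119)

Apply the extended Euclidean algorithm to (119, 37), tracking rows (r, s, t) with s·119 + t·37 = r. Each division r_prev = q·r_cur + r_new produces the new row as (previous row) − q·(current row):
  row A: (119, 1, 0)   [1·119 + 0·37 = 119]
  row B: (37, 0, 1)   [0·119 + 1·37 = 37]
  119 = 3·37 + 8   → row C = row A − 3·row B = (8, 1, −3)   [check: 1·119 − 3·37 = 8]
  37 = 4·8 + 5   → row D = row B − 4·row C = (5, −4, 13)   [check: −4·119 + 13·37 = 5]
  8 = 1·5 + 3   → row E = row C − 1·row D = (3, 5, −16)   [check: 5·119 − 16·37 = 3]
  5 = 1·3 + 2   → row F = row D − 1·row E = (2, −9, 29)   [check: −9·119 + 29·37 = 2]
  3 = 1·2 + 1   → row G = row E − 1·row F = (1, 14, −45)   [check: 14·119 − 45·37 = 1]
  2 = 2·1 + 0   → remainder 0, stop. gcd = 1 (last nonzero row G).
The gcd is 1, so 37 is invertible mod 119. The last nonzero row gives 14·119 − 45·37 = 1, so t = −45. So 37^(−1) ≡ −45 ≡ 74 (mod 119). Verify: 37 · 74 = 2738 ≡ 1 (mod 119). ✓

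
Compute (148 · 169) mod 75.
37

Reduce the factors first: 148 ≡ 73, 169 ≡ 19 (mod 75), so 148 · 169 ≡ 73 · 19 (mod 75). 73 · 19 = 1387. Dividing by 75: 1387 = 18·75 + 37. So (148 · 169) mod 75 = 37.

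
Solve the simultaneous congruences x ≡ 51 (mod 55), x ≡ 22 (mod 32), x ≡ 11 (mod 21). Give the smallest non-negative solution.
x ≡ 18806 (mod 36960); the representative in [0, 36960) is 18806

The moduli 55, 32, 21 are pairwise coprime, so by the CRT there is a unique solution mod 55·32·21 = 36960.
Solve by successive substitution. Start with x ≡ 51 (mod 55).
  Combine with x ≡ 22 (mod 32): write x = 51 + 55·t and require 51 + 55·t ≡ 22 (mod 32), i.e. 55·t ≡ 22 − 51 ≡ 3 (mod 32). Since 55^(−1) ≡ 7 (mod 32) (55 ≡ 23 (mod 32)), t ≡ 7·3 ≡ 21 (mod 32). So x ≡ 51 + 55·21 = 1206 (mod 1760).
  Combine with x ≡ 11 (mod 21): write x = 1206 + 1760·t and require 1206 + 1760·t ≡ 11 (mod 21), i.e. 1760·t ≡ 11 − 1206 ≡ 2 (mod 21). Since 1760^(−1) ≡ 5 (mod 21) (1760 ≡ 17 (mod 21)), t ≡ 5·2 ≡ 10 (mod 21). So x ≡ 1206 + 1760·10 = 18806 (mod 36960).
Unique solution in [0, 36960): x = 18806.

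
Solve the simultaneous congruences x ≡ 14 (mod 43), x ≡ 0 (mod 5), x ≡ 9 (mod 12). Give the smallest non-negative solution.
x ≡ 1605 (mod 2580); the representative in [0, 2580) is 1605

The moduli 43, 5, 12 are pairwise coprime, so by the CRT there is a unique solution mod 43·5·12 = 2580.
Solve by successive substitution. Start with x ≡ 14 (mod 43).
  Combine with x ≡ 0 (mod 5): write x = 14 + 43·t and require 14 + 43·t ≡ 0 (mod 5), i.e. 43·t ≡ 0 − 14 ≡ 1 (mod 5). Since 43^(−1) ≡ 2 (mod 5) (43 ≡ 3 (mod 5)), t ≡ 2·1 ≡ 2 (mod 5). So x ≡ 14 + 43·2 = 100 (mod 215).
  Combine with x ≡ 9 (mod 12): write x = 100 + 215·t and require 100 + 215·t ≡ 9 (mod 12), i.e. 215·t ≡ 9 − 100 ≡ 5 (mod 12). Since 215^(−1) ≡ 11 (mod 12) (215 ≡ 11 (mod 12)), t ≡ 11·5 ≡ 7 (mod 12). So x ≡ 100 + 215·7 = 1605 (mod 2580).
Unique solution in [0, 2580): x = 1605.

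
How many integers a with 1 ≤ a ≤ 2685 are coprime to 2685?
The number of a ∈ {1, ..., 2685} with gcd(a, 2685) = 1 is by definition Euler's totient φ(2685). φ is multiplicative, with φ(p^e) = p^e − p^(e−1). Factorise 2685 = 3 · 5 · 179. Then
  φ(2685) = (3 − 1) · (5 − 1) · (179 − 1) = 2 · 4 · 178 = 1424.
So there are 1424 such integers.

Final answer: 1424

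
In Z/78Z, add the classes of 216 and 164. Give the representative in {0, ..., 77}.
68

Reduce the summands first: 216 ≡ 60, 164 ≡ 8 (mod 78), so 216 + 164 ≡ 60 + 8 (mod 78). 60 + 8 = 68; 68 = 0·78 + 68, so (216 + 164) mod 78 = 68.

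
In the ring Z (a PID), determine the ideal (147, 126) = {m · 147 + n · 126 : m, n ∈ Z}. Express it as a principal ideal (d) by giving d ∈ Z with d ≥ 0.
In the PID Z, (a, b) is generated by gcd(a, b). Compute gcd(147, 126) with the extended Euclidean algorithm, tracking rows (r, s, t) with s·147 + t·126 = r:
  row A: (147, 1, 0)   [1·147 + 0·126 = 147]
  row B: (126, 0, 1)   [0·147 + 1·126 = 126]
  147 = 1·126 + 21   → row C = row A − 1·row B = (21, 1, −1)   [check: 1·147 − 1·126 = 21]
  126 = 6·21 + 0   → remainder 0, stop. gcd = 21 (last nonzero row C).
So gcd(147, 126) = 21, with Bézout identity 1·147 − 1·126 = 21. Containment (⊇): the Bézout identity exhibits 21 as an element of (147, 126), giving (21) ⊆ (147, 126). Containment (⊆): since 21 | 147 and 21 | 126 (147 = 21·7, 126 = 21·6), every Z-linear combination of 147 and 126 is divisible by 21, so (147, 126) ⊆ (21). Therefore (147, 126) = (21), d = 21.

Final answer: (147, 126) = (21); d = 21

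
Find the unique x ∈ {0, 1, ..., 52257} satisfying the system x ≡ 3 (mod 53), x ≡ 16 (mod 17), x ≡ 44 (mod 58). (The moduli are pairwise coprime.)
The moduli 53, 17, 58 are pairwise coprime, so by the CRT there is a unique solution mod 53·17·58 = 52258.
Solve by successive substitution. Start with x ≡ 3 (mod 53).
  Combine with x ≡ 16 (mod 17): write x = 3 + 53·t and require 3 + 53·t ≡ 16 (mod 17), i.e. 53·t ≡ 16 − 3 ≡ 13 (mod 17). Since 53^(−1) ≡ 9 (mod 17) (53 ≡ 2 (mod 17)), t ≡ 9·13 ≡ 15 (mod 17). So x ≡ 3 + 53·15 = 798 (mod 901).
  Combine with x ≡ 44 (mod 58): write x = 798 + 901·t and require 798 + 901·t ≡ 44 (mod 58), i.e. 901·t ≡ 44 − 798 ≡ 0 (mod 58). Since 901^(−1) ≡ 15 (mod 58) (901 ≡ 31 (mod 58)), t ≡ 15·0 ≡ 0 (mod 58). So x ≡ 798 + 901·0 = 798 (mod 52258).
Unique solution in [0, 52258): x = 798.

Final answer: x ≡ 798 (mod 52258); the representative in [0, 52258) is 798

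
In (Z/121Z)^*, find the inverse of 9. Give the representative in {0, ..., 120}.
Apply the extended Euclidean algorithm to (121, 9), tracking rows (r, s, t) with s·121 + t·9 = r. Each division r_prev = q·r_cur + r_new produces the new row as (previous row) − q·(current row):
  row A: (121, 1, 0)   [1·121 + 0·9 = 121]
  row B: (9, 0, 1)   [0·121 + 1·9 = 9]
  121 = 13·9 + 4   → row C = row A − 13·row B = (4, 1, −13)   [check: 1·121 − 13·9 = 4]
  9 = 2·4 + 1   → row D = row B − 2·row C = (1, −2, 27)   [check: −2·121 + 27·9 = 1]
  4 = 4·1 + 0   → remainder 0, stop. gcd = 1 (last nonzero row D).
The gcd is 1, so 9 is invertible mod 121. The last nonzero row gives −2·121 + 27·9 = 1, so t = 27. So 9^(−1) ≡ 27 (mod 121). Verify: 9 · 27 = 243 ≡ 1 (mod 121). ✓

Final answer: 9^(−1) ≡ 27 (mod 121)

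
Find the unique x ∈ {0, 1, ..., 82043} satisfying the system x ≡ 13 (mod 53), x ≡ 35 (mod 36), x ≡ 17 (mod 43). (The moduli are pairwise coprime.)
x ≡ 25559 (mod 82044); the representative in [0, 82044) is 25559

The moduli 53, 36, 43 are pairwise coprime, so by the CRT there is a unique solution mod 53·36·43 = 82044.
Solve by successive substitution. Start with x ≡ 13 (mod 53).
  Combine with x ≡ 35 (mod 36): write x = 13 + 53·t and require 13 + 53·t ≡ 35 (mod 36), i.e. 53·t ≡ 35 − 13 ≡ 22 (mod 36). Since 53^(−1) ≡ 17 (mod 36) (53 ≡ 17 (mod 36)), t ≡ 17·22 ≡ 14 (mod 36). So x ≡ 13 + 53·14 = 755 (mod 1908).
  Combine with x ≡ 17 (mod 43): write x = 755 + 1908·t and require 755 + 1908·t ≡ 17 (mod 43), i.e. 1908·t ≡ 17 − 755 ≡ 36 (mod 43). Since 1908^(−1) ≡ 35 (mod 43) (1908 ≡ 16 (mod 43)), t ≡ 35·36 ≡ 13 (mod 43). So x ≡ 755 + 1908·13 = 25559 (mod 82044).
Unique solution in [0, 82044): x = 25559.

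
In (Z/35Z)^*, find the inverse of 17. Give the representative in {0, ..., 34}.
17^(−1) ≡ 33 (mod 35)

Apply the extended Euclidean algorithm to (35, 17), tracking rows (r, s, t) with s·35 + t·17 = r. Each division r_prev = q·r_cur + r_new produces the new row as (previous row) − q·(current row):
  row A: (35, 1, 0)   [1·35 + 0·17 = 35]
  row B: (17, 0, 1)   [0·35 + 1·17 = 17]
  35 = 2·17 + 1   → row C = row A − 2·row B = (1, 1, −2)   [check: 1·35 − 2·17 = 1]
  17 = 17·1 + 0   → remainder 0, stop. gcd = 1 (last nonzero row C).
The gcd is 1, so 17 is invertible mod 35. The last nonzero row gives 1·35 − 2·17 = 1, so t = −2. So 17^(−1) ≡ −2 ≡ 33 (mod 35). Verify: 17 · 33 = 561 ≡ 1 (mod 35). ✓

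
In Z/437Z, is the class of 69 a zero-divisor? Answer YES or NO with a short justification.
gcd(69, 437) = 23 > 1, so 69 is not a unit in Z/437Z. In Z/nZ every nonzero non-unit is a zero-divisor: explicitly, take b = 437/gcd = 19 ≠ 0 (mod 437); then 69·19 = 1311 = 3·437, i.e. 69·19 ≡ 0 (mod 437). So 69 is a zero-divisor.

Final answer: YES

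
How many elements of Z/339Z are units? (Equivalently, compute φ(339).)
Z/339Z has φ(339) = 224 units

An element a ∈ Z/339Z is a unit iff gcd(a, 339) = 1, so the number of units is φ(339). φ is multiplicative, with φ(p^e) = p^e − p^(e−1). Factorise 339 = 3 · 113. Then
  φ(339) = (3 − 1) · (113 − 1) = 2 · 112 = 224.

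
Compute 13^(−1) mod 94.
13^(−1) ≡ 29 (mod 94)

Apply the extended Euclidean algorithm to (94, 13), tracking rows (r, s, t) with s·94 + t·13 = r. Each division r_prev = q·r_cur + r_new produces the new row as (previous row) − q·(current row):
  row A: (94, 1, 0)   [1·94 + 0·13 = 94]
  row B: (13, 0, 1)   [0·94 + 1·13 = 13]
  94 = 7·13 + 3   → row C = row A − 7·row B = (3, 1, −7)   [check: 1·94 − 7·13 = 3]
  13 = 4·3 + 1   → row D = row B − 4·row C = (1, −4, 29)   [check: −4·94 + 29·13 = 1]
  3 = 3·1 + 0   → remainder 0, stop. gcd = 1 (last nonzero row D).
The gcd is 1, so 13 is invertible mod 94. The last nonzero row gives −4·94 + 29·13 = 1, so t = 29. So 13^(−1) ≡ 29 (mod 94). Verify: 13 · 29 = 377 ≡ 1 (mod 94). ✓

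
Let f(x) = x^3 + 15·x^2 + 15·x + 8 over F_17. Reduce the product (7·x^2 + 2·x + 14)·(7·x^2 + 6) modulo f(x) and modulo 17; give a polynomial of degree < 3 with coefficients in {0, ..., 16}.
Multiply as integer polynomials: a · b = 49·x^4 + 14·x^3 + 140·x^2 + 12·x + 84. Reducing coefficients mod 17: a · b ≡ 15·x^4 + 14·x^3 + 4·x^2 + 12·x + 16. Now divide by f(x) = x^3 + 15·x^2 + 15·x + 8 in F_17[x], eliminating the leading term at each step:
  leading term 15·x^4: subtract (15·x)·f(x) = 15·x^4 + 4·x^3 + 4·x^2 + x, leaving 10·x^3 + 11·x + 16 (coefficients mod 17)
  leading term 10·x^3: subtract (10)·f(x) = 10·x^3 + 14·x^2 + 14·x + 12, leaving 3·x^2 + 14·x + 4 (coefficients mod 17)
The degree is now < 3, so this is the remainder. Hence a · b ≡ 3·x^2 + 14·x + 4 in F_17[x]/(f).

Final answer: a · b ≡ 3·x^2 + 14·x + 4 (mod f(x))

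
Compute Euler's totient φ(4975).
φ(4975) = 3960

φ is multiplicative, with φ(p^e) = p^e − p^(e−1). Factorise 4975 = 5^2 · 199. Then
  φ(4975) = (5^2 − 5^1) · (199 − 1) = 20 · 198 = 3960.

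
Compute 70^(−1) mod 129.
Apply the extended Euclidean algorithm to (129, 70), tracking rows (r, s, t) with s·129 + t·70 = r. Each division r_prev = q·r_cur + r_new produces the new row as (previous row) − q·(current row):
  row A: (129, 1, 0)   [1·129 + 0·70 = 129]
  row B: (70, 0, 1)   [0·129 + 1·70 = 70]
  129 = 1·70 + 59   → row C = row A − 1·row B = (59, 1, −1)   [check: 1·129 − 1·70 = 59]
  70 = 1·59 + 11   → row D = row B − 1·row C = (11, −1, 2)   [check: −1·129 + 2·70 = 11]
  59 = 5·11 + 4   → row E = row C − 5·row D = (4, 6, −11)   [check: 6·129 − 11·70 = 4]
  11 = 2·4 + 3   → row F = row D − 2·row E = (3, −13, 24)   [check: −13·129 + 24·70 = 3]
  4 = 1·3 + 1   → row G = row E − 1·row F = (1, 19, −35)   [check: 19·129 − 35·70 = 1]
  3 = 3·1 + 0   → remainder 0, stop. gcd = 1 (last nonzero row G).
The gcd is 1, so 70 is invertible mod 129. The last nonzero row gives 19·129 − 35·70 = 1, so t = −35. So 70^(−1) ≡ −35 ≡ 94 (mod 129). Verify: 70 · 94 = 6580 ≡ 1 (mod 129). ✓

Final answer: 70^(−1) ≡ 94 (mod 129)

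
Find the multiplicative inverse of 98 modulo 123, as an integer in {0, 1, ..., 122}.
98^(−1) ≡ 59 (mod 123)

Apply the extended Euclidean algorithm to (123, 98), tracking rows (r, s, t) with s·123 + t·98 = r. Each division r_prev = q·r_cur + r_new produces the new row as (previous row) − q·(current row):
  row A: (123, 1, 0)   [1·123 + 0·98 = 123]
  row B: (98, 0, 1)   [0·123 + 1·98 = 98]
  123 = 1·98 + 25   → row C = row A − 1·row B = (25, 1, −1)   [check: 1·123 − 1·98 = 25]
  98 = 3·25 + 23   → row D = row B − 3·row C = (23, −3, 4)   [check: −3·123 + 4·98 = 23]
  25 = 1·23 + 2   → row E = row C − 1·row D = (2, 4, −5)   [check: 4·123 − 5·98 = 2]
  23 = 11·2 + 1   → row F = row D − 11·row E = (1, −47, 59)   [check: −47·123 + 59·98 = 1]
  2 = 2·1 + 0   → remainder 0, stop. gcd = 1 (last nonzero row F).
The gcd is 1, so 98 is invertible mod 123. The last nonzero row gives −47·123 + 59·98 = 1, so t = 59. So 98^(−1) ≡ 59 (mod 123). Verify: 98 · 59 = 5782 ≡ 1 (mod 123). ✓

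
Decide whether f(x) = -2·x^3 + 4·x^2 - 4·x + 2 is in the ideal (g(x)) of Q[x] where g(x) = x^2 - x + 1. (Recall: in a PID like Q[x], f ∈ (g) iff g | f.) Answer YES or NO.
In Q[x] the ideal (g) consists of all multiples of g, so f ∈ (g) iff g | f, i.e. iff the remainder of f on division by g is 0. Divide f by g (g is monic, so eliminate the leading term of the running remainder at each step):
  leading term -2·x^3: subtract (-2·x)·g(x) = -2·x^3 + 2·x^2 - 2·x, leaving 2·x^2 - 2·x + 2
  leading term 2·x^2: subtract (2)·g(x) = 2·x^2 - 2·x + 2, leaving 0
The remainder is 0, so f(x) = g(x) · h(x) with h(x) = 2 - 2·x. Hence g | f, i.e. f ∈ (g).

Final answer: YES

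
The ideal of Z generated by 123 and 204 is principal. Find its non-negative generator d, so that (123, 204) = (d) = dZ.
In the PID Z, (a, b) is generated by gcd(a, b). Compute gcd(204, 123) with the extended Euclidean algorithm, tracking rows (r, s, t) with s·204 + t·123 = r:
  row A: (204, 1, 0)   [1·204 + 0·123 = 204]
  row B: (123, 0, 1)   [0·204 + 1·123 = 123]
  204 = 1·123 + 81   → row C = row A − 1·row B = (81, 1, −1)   [check: 1·204 − 1·123 = 81]
  123 = 1·81 + 42   → row D = row B − 1·row C = (42, −1, 2)   [check: −1·204 + 2·123 = 42]
  81 = 1·42 + 39   → row E = row C − 1·row D = (39, 2, −3)   [check: 2·204 − 3·123 = 39]
  42 = 1·39 + 3   → row F = row D − 1·row E = (3, −3, 5)   [check: −3·204 + 5·123 = 3]
  39 = 13·3 + 0   → remainder 0, stop. gcd = 3 (last nonzero row F).
So gcd(123, 204) = 3, with Bézout identity −3·204 + 5·123 = 3. Containment (⊇): the Bézout identity exhibits 3 as an element of (123, 204), giving (3) ⊆ (123, 204). Containment (⊆): since 3 | 123 and 3 | 204 (123 = 3·41, 204 = 3·68), every Z-linear combination of 123 and 204 is divisible by 3, so (123, 204) ⊆ (3). Therefore (123, 204) = (3), d = 3.

Final answer: (123, 204) = (3); d = 3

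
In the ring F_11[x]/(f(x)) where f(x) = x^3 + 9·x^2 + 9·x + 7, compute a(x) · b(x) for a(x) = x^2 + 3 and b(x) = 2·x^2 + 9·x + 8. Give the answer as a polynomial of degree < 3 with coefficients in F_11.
a · b ≡ 6·x + 10 (mod f(x))

Multiply as integer polynomials: a · b = 2·x^4 + 9·x^3 + 14·x^2 + 27·x + 24. Reducing coefficients mod 11: a · b ≡ 2·x^4 + 9·x^3 + 3·x^2 + 5·x + 2. Now divide by f(x) = x^3 + 9·x^2 + 9·x + 7 in F_11[x], eliminating the leading term at each step:
  leading term 2·x^4: subtract (2·x)·f(x) = 2·x^4 + 7·x^3 + 7·x^2 + 3·x, leaving 2·x^3 + 7·x^2 + 2·x + 2 (coefficients mod 11)
  leading term 2·x^3: subtract (2)·f(x) = 2·x^3 + 7·x^2 + 7·x + 3, leaving 6·x + 10 (coefficients mod 11)
The degree is now < 3, so this is the remainder. Hence a · b ≡ 6·x + 10 in F_11[x]/(f).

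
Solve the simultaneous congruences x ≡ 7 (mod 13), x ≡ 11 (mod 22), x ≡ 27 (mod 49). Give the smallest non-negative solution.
The moduli 13, 22, 49 are pairwise coprime, so by the CRT there is a unique solution mod 13·22·49 = 14014.
Solve by successive substitution. Start with x ≡ 7 (mod 13).
  Combine with x ≡ 11 (mod 22): write x = 7 + 13·t and require 7 + 13·t ≡ 11 (mod 22), i.e. 13·t ≡ 11 − 7 ≡ 4 (mod 22). Since 13^(−1) ≡ 17 (mod 22), t ≡ 17·4 ≡ 2 (mod 22). So x ≡ 7 + 13·2 = 33 (mod 286).
  Combine with x ≡ 27 (mod 49): write x = 33 + 286·t and require 33 + 286·t ≡ 27 (mod 49), i.e. 286·t ≡ 27 − 33 ≡ 43 (mod 49). Since 286^(−1) ≡ 6 (mod 49) (286 ≡ 41 (mod 49)), t ≡ 6·43 ≡ 13 (mod 49). So x ≡ 33 + 286·13 = 3751 (mod 14014).
Unique solution in [0, 14014): x = 3751.

Final answer: x ≡ 3751 (mod 14014); the representative in [0, 14014) is 3751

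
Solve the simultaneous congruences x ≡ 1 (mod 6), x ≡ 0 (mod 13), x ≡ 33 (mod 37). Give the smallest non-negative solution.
x ≡ 403 (mod 2886); the representative in [0, 2886) is 403

The moduli 6, 13, 37 are pairwise coprime, so by the CRT there is a unique solution mod 6·13·37 = 2886.
Solve by successive substitution. Start with x ≡ 1 (mod 6).
  Combine with x ≡ 0 (mod 13): write x = 1 + 6·t and require 1 + 6·t ≡ 0 (mod 13), i.e. 6·t ≡ 0 − 1 ≡ 12 (mod 13). Since 6^(−1) ≡ 11 (mod 13), t ≡ 11·12 ≡ 2 (mod 13). So x ≡ 1 + 6·2 = 13 (mod 78).
  Combine with x ≡ 33 (mod 37): write x = 13 + 78·t and require 13 + 78·t ≡ 33 (mod 37), i.e. 78·t ≡ 33 − 13 ≡ 20 (mod 37). Since 78^(−1) ≡ 28 (mod 37) (78 ≡ 4 (mod 37)), t ≡ 28·20 ≡ 5 (mod 37). So x ≡ 13 + 78·5 = 403 (mod 2886).
Unique solution in [0, 2886): x = 403.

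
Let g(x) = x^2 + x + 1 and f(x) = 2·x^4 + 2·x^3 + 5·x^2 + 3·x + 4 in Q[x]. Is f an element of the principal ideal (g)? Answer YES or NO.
In Q[x] the ideal (g) consists of all multiples of g, so f ∈ (g) iff g | f, i.e. iff the remainder of f on division by g is 0. Divide f by g (g is monic, so eliminate the leading term of the running remainder at each step):
  leading term 2·x^4: subtract (2·x^2)·g(x) = 2·x^4 + 2·x^3 + 2·x^2, leaving 3·x^2 + 3·x + 4
  leading term 3·x^2: subtract (3)·g(x) = 3·x^2 + 3·x + 3, leaving 1
The remainder r(x) = 1 ≠ 0 (and deg r < deg g), so g ∤ f, i.e. f ∉ (g).

Final answer: NO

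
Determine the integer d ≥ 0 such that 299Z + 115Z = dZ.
In the PID Z, (a, b) is generated by gcd(a, b). Compute gcd(299, 115) with the extended Euclidean algorithm, tracking rows (r, s, t) with s·299 + t·115 = r:
  row A: (299, 1, 0)   [1·299 + 0·115 = 299]
  row B: (115, 0, 1)   [0·299 + 1·115 = 115]
  299 = 2·115 + 69   → row C = row A − 2·row B = (69, 1, −2)   [check: 1·299 − 2·115 = 69]
  115 = 1·69 + 46   → row D = row B − 1·row C = (46, −1, 3)   [check: −1·299 + 3·115 = 46]
  69 = 1·46 + 23   → row E = row C − 1·row D = (23, 2, −5)   [check: 2·299 − 5·115 = 23]
  46 = 2·23 + 0   → remainder 0, stop. gcd = 23 (last nonzero row E).
So gcd(299, 115) = 23, with Bézout identity 2·299 − 5·115 = 23. Containment (⊇): the Bézout identity exhibits 23 as an element of (299, 115), giving (23) ⊆ (299, 115). Containment (⊆): since 23 | 299 and 23 | 115 (299 = 23·13, 115 = 23·5), every Z-linear combination of 299 and 115 is divisible by 23, so (299, 115) ⊆ (23). Therefore (299, 115) = (23), d = 23.

Final answer: (299, 115) = (23); d = 23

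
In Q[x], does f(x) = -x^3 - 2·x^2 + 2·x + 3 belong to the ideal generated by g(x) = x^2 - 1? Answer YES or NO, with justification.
In Q[x] the ideal (g) consists of all multiples of g, so f ∈ (g) iff g | f, i.e. iff the remainder of f on division by g is 0. Divide f by g (g is monic, so eliminate the leading term of the running remainder at each step):
  leading term -x^3: subtract (-x)·g(x) = -x^3 + x, leaving -2·x^2 + x + 3
  leading term -2·x^2: subtract (-2)·g(x) = 2 - 2·x^2, leaving x + 1
The remainder r(x) = x + 1 ≠ 0 (and deg r < deg g), so g ∤ f, i.e. f ∉ (g).

Final answer: NO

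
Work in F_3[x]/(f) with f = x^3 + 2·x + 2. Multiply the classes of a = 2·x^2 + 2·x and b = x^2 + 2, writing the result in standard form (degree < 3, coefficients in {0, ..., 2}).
a · b ≡ 2·x + 2 (mod f(x))

Multiply as integer polynomials: a · b = 2·x^4 + 2·x^3 + 4·x^2 + 4·x. Reducing coefficients mod 3: a · b ≡ 2·x^4 + 2·x^3 + x^2 + x. Now divide by f(x) = x^3 + 2·x + 2 in F_3[x], eliminating the leading term at each step:
  leading term 2·x^4: subtract (2·x)·f(x) = 2·x^4 + x^2 + x, leaving 2·x^3 (coefficients mod 3)
  leading term 2·x^3: subtract (2)·f(x) = 2·x^3 + x + 1, leaving 2·x + 2 (coefficients mod 3)
The degree is now < 3, so this is the remainder. Hence a · b ≡ 2·x + 2 in F_3[x]/(f).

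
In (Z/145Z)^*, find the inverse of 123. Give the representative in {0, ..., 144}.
Apply the extended Euclidean algorithm to (145, 123), tracking rows (r, s, t) with s·145 + t·123 = r. Each division r_prev = q·r_cur + r_new produces the new row as (previous row) − q·(current row):
  row A: (145, 1, 0)   [1·145 + 0·123 = 145]
  row B: (123, 0, 1)   [0·145 + 1·123 = 123]
  145 = 1·123 + 22   → row C = row A − 1·row B = (22, 1, −1)   [check: 1·145 − 1·123 = 22]
  123 = 5·22 + 13   → row D = row B − 5·row C = (13, −5, 6)   [check: −5·145 + 6·123 = 13]
  22 = 1·13 + 9   → row E = row C − 1·row D = (9, 6, −7)   [check: 6·145 − 7·123 = 9]
  13 = 1·9 + 4   → row F = row D − 1·row E = (4, −11, 13)   [check: −11·145 + 13·123 = 4]
  9 = 2·4 + 1   → row G = row E − 2·row F = (1, 28, −33)   [check: 28·145 − 33·123 = 1]
  4 = 4·1 + 0   → remainder 0, stop. gcd = 1 (last nonzero row G).
The gcd is 1, so 123 is invertible mod 145. The last nonzero row gives 28·145 − 33·123 = 1, so t = −33. So 123^(−1) ≡ −33 ≡ 112 (mod 145). Verify: 123 · 112 = 13776 ≡ 1 (mod 145). ✓

Final answer: 123^(−1) ≡ 112 (mod 145)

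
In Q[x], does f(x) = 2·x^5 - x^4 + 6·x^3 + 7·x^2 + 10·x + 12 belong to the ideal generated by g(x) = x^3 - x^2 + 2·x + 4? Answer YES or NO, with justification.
In Q[x] the ideal (g) consists of all multiples of g, so f ∈ (g) iff g | f, i.e. iff the remainder of f on division by g is 0. Divide f by g (g is monic, so eliminate the leading term of the running remainder at each step):
  leading term 2·x^5: subtract (2·x^2)·g(x) = 2·x^5 - 2·x^4 + 4·x^3 + 8·x^2, leaving x^4 + 2·x^3 - x^2 + 10·x + 12
  leading term x^4: subtract (x)·g(x) = x^4 - x^3 + 2·x^2 + 4·x, leaving 3·x^3 - 3·x^2 + 6·x + 12
  leading term 3·x^3: subtract (3)·g(x) = 3·x^3 - 3·x^2 + 6·x + 12, leaving 0
The remainder is 0, so f(x) = g(x) · h(x) with h(x) = 2·x^2 + x + 3. Hence g | f, i.e. f ∈ (g).

Final answer: YES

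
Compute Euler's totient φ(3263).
φ is multiplicative, with φ(p^e) = p^e − p^(e−1). Factorise 3263 = 13 · 251. Then
  φ(3263) = (13 − 1) · (251 − 1) = 12 · 250 = 3000.

Final answer: φ(3263) = 3000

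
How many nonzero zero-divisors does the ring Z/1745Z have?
In Z/1745Z each nonzero element is either a unit (gcd with 1745 is 1) or a zero-divisor (gcd > 1). The number of units is φ(1745): factorise 1745 = 5 · 349, so φ(1745) = (5 − 1) · (349 − 1) = 4 · 348 = 1392. The nonzero elements number 1745 − 1 = 1744. Hence the nonzero zero-divisors number 1744 − 1392 = 352.

Final answer: Z/1745Z has 352 nonzero zero-divisors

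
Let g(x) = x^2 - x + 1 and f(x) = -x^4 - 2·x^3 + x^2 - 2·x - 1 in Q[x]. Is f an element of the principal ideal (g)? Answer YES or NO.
YES

In Q[x] the ideal (g) consists of all multiples of g, so f ∈ (g) iff g | f, i.e. iff the remainder of f on division by g is 0. Divide f by g (g is monic, so eliminate the leading term of the running remainder at each step):
  leading term -x^4: subtract (-x^2)·g(x) = -x^4 + x^3 - x^2, leaving -3·x^3 + 2·x^2 - 2·x - 1
  leading term -3·x^3: subtract (-3·x)·g(x) = -3·x^3 + 3·x^2 - 3·x, leaving -x^2 + x - 1
  leading term -x^2: subtract (-1)·g(x) = -x^2 + x - 1, leaving 0
The remainder is 0, so f(x) = g(x) · h(x) with h(x) = -x^2 - 3·x - 1. Hence g | f, i.e. f ∈ (g).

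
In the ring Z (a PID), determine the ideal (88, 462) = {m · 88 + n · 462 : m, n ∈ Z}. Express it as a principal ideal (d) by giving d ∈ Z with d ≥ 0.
(88, 462) = (22); d = 22

In the PID Z, (a, b) is generated by gcd(a, b). Compute gcd(462, 88) with the extended Euclidean algorithm, tracking rows (r, s, t) with s·462 + t·88 = r:
  row A: (462, 1, 0)   [1·462 + 0·88 = 462]
  row B: (88, 0, 1)   [0·462 + 1·88 = 88]
  462 = 5·88 + 22   → row C = row A − 5·row B = (22, 1, −5)   [check: 1·462 − 5·88 = 22]
  88 = 4·22 + 0   → remainder 0, stop. gcd = 22 (last nonzero row C).
So gcd(88, 462) = 22, with Bézout identity 1·462 − 5·88 = 22. Containment (⊇): the Bézout identity exhibits 22 as an element of (88, 462), giving (22) ⊆ (88, 462). Containment (⊆): since 22 | 88 and 22 | 462 (88 = 22·4, 462 = 22·21), every Z-linear combination of 88 and 462 is divisible by 22, so (88, 462) ⊆ (22). Therefore (88, 462) = (22), d = 22.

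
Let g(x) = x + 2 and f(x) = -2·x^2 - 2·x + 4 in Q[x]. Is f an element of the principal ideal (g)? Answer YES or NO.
In Q[x] the ideal (g) consists of all multiples of g, so f ∈ (g) iff g | f, i.e. iff the remainder of f on division by g is 0. Divide f by g (g is monic, so eliminate the leading term of the running remainder at each step):
  leading term -2·x^2: subtract (-2·x)·g(x) = -2·x^2 - 4·x, leaving 2·x + 4
  leading term 2·x: subtract (2)·g(x) = 2·x + 4, leaving 0
The remainder is 0, so f(x) = g(x) · h(x) with h(x) = 2 - 2·x. Hence g | f, i.e. f ∈ (g).

Final answer: YES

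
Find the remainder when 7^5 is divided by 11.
Use repeated squaring. Binary(5) = 101. Walk through the bits of the exponent 5 left-to-right: at each bit after the leading one, square the running value, then multiply by 7 if the bit is 1 (always reducing mod 11):
  bit 1 = 1 (leading): start with 7.
  bit 2 = 0: square 7^2 = 49 ≡ 5 (mod 11).
  bit 3 = 1: square 5^2 = 25 ≡ 3; bit is 1, so multiply 3·7 = 21 ≡ 10 (mod 11).
Final value: 7^5 ≡ 10 (mod 11).

Final answer: 10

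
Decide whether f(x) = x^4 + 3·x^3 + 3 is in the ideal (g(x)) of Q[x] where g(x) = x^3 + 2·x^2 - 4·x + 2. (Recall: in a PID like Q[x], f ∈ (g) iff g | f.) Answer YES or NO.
In Q[x] the ideal (g) consists of all multiples of g, so f ∈ (g) iff g | f, i.e. iff the remainder of f on division by g is 0. Divide f by g (g is monic, so eliminate the leading term of the running remainder at each step):
  leading term x^4: subtract (x)·g(x) = x^4 + 2·x^3 - 4·x^2 + 2·x, leaving x^3 + 4·x^2 - 2·x + 3
  leading term x^3: subtract (1)·g(x) = x^3 + 2·x^2 - 4·x + 2, leaving 2·x^2 + 2·x + 1
The remainder r(x) = 2·x^2 + 2·x + 1 ≠ 0 (and deg r < deg g), so g ∤ f, i.e. f ∉ (g).

Final answer: NO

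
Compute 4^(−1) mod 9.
4^(−1) ≡ 7 (mod 9)

Apply the extended Euclidean algorithm to (9, 4), tracking rows (r, s, t) with s·9 + t·4 = r. Each division r_prev = q·r_cur + r_new produces the new row as (previous row) − q·(current row):
  row A: (9, 1, 0)   [1·9 + 0·4 = 9]
  row B: (4, 0, 1)   [0·9 + 1·4 = 4]
  9 = 2·4 + 1   → row C = row A − 2·row B = (1, 1, −2)   [check: 1·9 − 2·4 = 1]
  4 = 4·1 + 0   → remainder 0, stop. gcd = 1 (last nonzero row C).
The gcd is 1, so 4 is invertible mod 9. The last nonzero row gives 1·9 − 2·4 = 1, so t = −2. So 4^(−1) ≡ −2 ≡ 7 (mod 9). Verify: 4 · 7 = 28 ≡ 1 (mod 9). ✓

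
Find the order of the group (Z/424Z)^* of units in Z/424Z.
(Z/424Z)^* consists of the classes a with gcd(a, 424) = 1, so its order is φ(424). φ is multiplicative, with φ(p^e) = p^e − p^(e−1). Factorise 424 = 2^3 · 53. Then
  φ(424) = (2^3 − 2^2) · (53 − 1) = 4 · 52 = 208.
Thus |(Z/424Z)^*| = 208.

Final answer: |(Z/424Z)^*| = 208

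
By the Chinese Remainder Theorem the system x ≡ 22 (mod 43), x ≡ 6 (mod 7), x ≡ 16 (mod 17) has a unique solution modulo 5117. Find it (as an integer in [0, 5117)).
x ≡ 237 (mod 5117); the representative in [0, 5117) is 237

The moduli 43, 7, 17 are pairwise coprime, so by the CRT there is a unique solution mod 43·7·17 = 5117.
Solve by successive substitution. Start with x ≡ 22 (mod 43).
  Combine with x ≡ 6 (mod 7): write x = 22 + 43·t and require 22 + 43·t ≡ 6 (mod 7), i.e. 43·t ≡ 6 − 22 ≡ 5 (mod 7). Since 43^(−1) ≡ 1 (mod 7) (43 ≡ 1 (mod 7)), t ≡ 1·5 ≡ 5 (mod 7). So x ≡ 22 + 43·5 = 237 (mod 301).
  Combine with x ≡ 16 (mod 17): write x = 237 + 301·t and require 237 + 301·t ≡ 16 (mod 17), i.e. 301·t ≡ 16 − 237 ≡ 0 (mod 17). Since 301^(−1) ≡ 10 (mod 17) (301 ≡ 12 (mod 17)), t ≡ 10·0 ≡ 0 (mod 17). So x ≡ 237 + 301·0 = 237 (mod 5117).
Unique solution in [0, 5117): x = 237.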